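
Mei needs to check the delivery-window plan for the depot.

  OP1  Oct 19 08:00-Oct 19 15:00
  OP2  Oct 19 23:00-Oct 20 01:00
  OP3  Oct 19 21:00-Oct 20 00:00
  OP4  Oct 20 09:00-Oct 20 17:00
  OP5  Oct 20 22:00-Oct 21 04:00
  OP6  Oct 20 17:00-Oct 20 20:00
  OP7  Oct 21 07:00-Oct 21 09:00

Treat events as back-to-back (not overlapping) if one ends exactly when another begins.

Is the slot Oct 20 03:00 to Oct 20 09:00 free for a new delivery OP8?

OP1: ends Oct 19 15:00 at or before OP8 starts Oct 20 03:00 → clear.
OP3: ends Oct 20 00:00 at or before OP8 starts Oct 20 03:00 → clear.
OP2: ends Oct 20 01:00 at or before OP8 starts Oct 20 03:00 → clear.
OP4: starts Oct 20 09:00 at or after OP8 ends Oct 20 09:00 → clear.
OP6: starts Oct 20 17:00 at or after OP8 ends Oct 20 09:00 → clear.
OP5: starts Oct 20 22:00 at or after OP8 ends Oct 20 09:00 → clear.
OP7: starts Oct 21 07:00 at or after OP8 ends Oct 20 09:00 → clear.

Yes — the slot is free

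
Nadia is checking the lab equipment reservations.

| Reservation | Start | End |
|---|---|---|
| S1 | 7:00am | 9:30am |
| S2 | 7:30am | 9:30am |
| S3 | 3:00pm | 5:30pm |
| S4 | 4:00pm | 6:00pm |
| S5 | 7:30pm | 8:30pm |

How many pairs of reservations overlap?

Sorted by start: S1, S2, S3, S4, S5.
S2 starts before S1 ends → S1 and S2 overlap.
S3 starts after S1 ends, so nothing later overlaps S1 either.
S3 starts after S2 ends, so nothing later overlaps S2 either.
S4 starts before S3 ends → S3 and S4 overlap.
S5 starts after S3 ends.
S5 starts after S4 ends.
Overlapping pairs: S1 & S2, S3 & S4 — 2 in total.

2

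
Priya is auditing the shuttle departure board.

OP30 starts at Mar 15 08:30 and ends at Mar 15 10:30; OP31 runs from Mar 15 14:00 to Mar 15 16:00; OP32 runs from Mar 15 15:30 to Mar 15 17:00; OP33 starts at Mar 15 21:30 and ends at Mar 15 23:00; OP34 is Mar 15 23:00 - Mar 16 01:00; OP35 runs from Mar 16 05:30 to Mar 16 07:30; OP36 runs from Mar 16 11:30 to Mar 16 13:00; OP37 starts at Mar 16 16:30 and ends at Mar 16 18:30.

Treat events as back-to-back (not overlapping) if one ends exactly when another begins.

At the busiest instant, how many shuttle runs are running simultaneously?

Sweep the timeline, counting +1 at each start and −1 at each end (ends before starts at a tie):
Mar 15 08:30 start OP30 → 1
Mar 15 10:30 end OP30 → 0
Mar 15 14:00 start OP31 → 1
Mar 15 15:30 start OP32 → 2
Mar 15 16:00 end OP31 → 1
Mar 15 17:00 end OP32 → 0
Mar 15 21:30 start OP33 → 1
Mar 15 23:00 end OP33 → 0
Mar 15 23:00 start OP34 → 1
Mar 16 01:00 end OP34 → 0
Mar 16 05:30 start OP35 → 1
Mar 16 07:30 end OP35 → 0
Mar 16 11:30 start OP36 → 1
Mar 16 13:00 end OP36 → 0
Mar 16 16:30 start OP37 → 1
Mar 16 18:30 end OP37 → 0
Peak is 2, at Mar 15 15:30 (OP31, OP32).

2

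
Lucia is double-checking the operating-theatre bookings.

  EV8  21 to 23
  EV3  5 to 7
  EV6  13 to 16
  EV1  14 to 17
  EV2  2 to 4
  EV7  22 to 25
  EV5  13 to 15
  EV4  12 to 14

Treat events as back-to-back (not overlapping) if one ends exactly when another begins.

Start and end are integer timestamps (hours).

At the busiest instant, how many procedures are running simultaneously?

Sweep the timeline, counting +1 at each start and −1 at each end (ends before starts at a tie):
2 start EV2 → 1
4 end EV2 → 0
5 start EV3 → 1
7 end EV3 → 0
12 start EV4 → 1
13 start EV5 → 2
13 start EV6 → 3
14 end EV4 → 2
14 start EV1 → 3
15 end EV5 → 2
16 end EV6 → 1
17 end EV1 → 0
21 start EV8 → 1
22 start EV7 → 2
23 end EV8 → 1
25 end EV7 → 0
Peak is 3, at 13 (EV4, EV5, EV6).

3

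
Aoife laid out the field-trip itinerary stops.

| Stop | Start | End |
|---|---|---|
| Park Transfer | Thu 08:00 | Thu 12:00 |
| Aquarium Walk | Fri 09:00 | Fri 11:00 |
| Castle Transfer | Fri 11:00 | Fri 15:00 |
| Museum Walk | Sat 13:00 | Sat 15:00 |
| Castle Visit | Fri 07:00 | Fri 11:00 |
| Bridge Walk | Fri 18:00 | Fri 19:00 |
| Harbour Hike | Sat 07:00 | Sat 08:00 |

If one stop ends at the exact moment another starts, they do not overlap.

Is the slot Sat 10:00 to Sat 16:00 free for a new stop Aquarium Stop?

Park Transfer: ends Thu 12:00 at or before Aquarium Stop starts Sat 10:00 → clear.
Castle Visit: ends Fri 11:00 at or before Aquarium Stop starts Sat 10:00 → clear.
Aquarium Walk: ends Fri 11:00 at or before Aquarium Stop starts Sat 10:00 → clear.
Castle Transfer: ends Fri 15:00 at or before Aquarium Stop starts Sat 10:00 → clear.
Bridge Walk: ends Fri 19:00 at or before Aquarium Stop starts Sat 10:00 → clear.
Harbour Hike: ends Sat 08:00 at or before Aquarium Stop starts Sat 10:00 → clear.
Museum Walk: starts Sat 13:00 before Aquarium Stop ends Sat 16:00, and ends Sat 15:00 after Aquarium Stop starts Sat 10:00 → overlap.
Aquarium Stop overlaps Museum Walk.

No — it overlaps Museum Walk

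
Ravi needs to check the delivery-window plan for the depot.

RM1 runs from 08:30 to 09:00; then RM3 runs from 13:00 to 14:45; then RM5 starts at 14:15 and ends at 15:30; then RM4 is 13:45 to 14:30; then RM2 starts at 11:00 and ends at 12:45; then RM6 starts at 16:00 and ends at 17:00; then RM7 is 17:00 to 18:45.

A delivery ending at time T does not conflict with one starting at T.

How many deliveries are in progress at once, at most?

3

Sweep the timeline, counting +1 at each start and −1 at each end (ends before starts at a tie):
08:30 start RM1 → 1
09:00 end RM1 → 0
11:00 start RM2 → 1
12:45 end RM2 → 0
13:00 start RM3 → 1
13:45 start RM4 → 2
14:15 start RM5 → 3
14:30 end RM4 → 2
14:45 end RM3 → 1
15:30 end RM5 → 0
16:00 start RM6 → 1
17:00 end RM6 → 0
17:00 start RM7 → 1
18:45 end RM7 → 0
Peak is 3, at 14:15 (RM3, RM4, RM5).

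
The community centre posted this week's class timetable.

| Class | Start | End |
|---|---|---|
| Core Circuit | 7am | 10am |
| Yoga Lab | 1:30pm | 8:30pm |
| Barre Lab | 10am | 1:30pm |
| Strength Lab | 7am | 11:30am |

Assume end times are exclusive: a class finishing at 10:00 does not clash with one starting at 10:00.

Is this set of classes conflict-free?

No

Sorted by start: Core Circuit, Strength Lab, Barre Lab, Yoga Lab.
Strength Lab starts before Core Circuit ends → Core Circuit and Strength Lab overlap.
That's a conflict, so the schedule is not conflict-free.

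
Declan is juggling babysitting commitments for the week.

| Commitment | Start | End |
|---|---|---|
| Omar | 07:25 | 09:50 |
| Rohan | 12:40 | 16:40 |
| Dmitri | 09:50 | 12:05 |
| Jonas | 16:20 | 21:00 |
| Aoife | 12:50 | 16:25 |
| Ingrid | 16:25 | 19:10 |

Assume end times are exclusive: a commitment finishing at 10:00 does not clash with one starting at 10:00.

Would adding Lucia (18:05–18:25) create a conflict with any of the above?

Omar: ends 09:50 at or before Lucia starts 18:05 → clear.
Dmitri: ends 12:05 at or before Lucia starts 18:05 → clear.
Rohan: ends 16:40 at or before Lucia starts 18:05 → clear.
Aoife: ends 16:25 at or before Lucia starts 18:05 → clear.
Jonas: starts 16:20 before Lucia ends 18:25, and ends 21:00 after Lucia starts 18:05 → overlap.
Ingrid: starts 16:25 before Lucia ends 18:25, and ends 19:10 after Lucia starts 18:05 → overlap.
Lucia overlaps Jonas, Ingrid.

Yes — it overlaps Ingrid, Jonas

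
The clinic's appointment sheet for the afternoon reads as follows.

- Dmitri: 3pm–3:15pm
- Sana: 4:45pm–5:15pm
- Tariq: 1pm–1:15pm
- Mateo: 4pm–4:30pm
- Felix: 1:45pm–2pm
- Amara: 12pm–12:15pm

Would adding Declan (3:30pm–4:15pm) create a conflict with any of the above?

Yes — it overlaps Mateo

Amara: ends 12:15pm at or before Declan starts 3:30pm → clear.
Tariq: ends 1:15pm at or before Declan starts 3:30pm → clear.
Felix: ends 2pm at or before Declan starts 3:30pm → clear.
Dmitri: ends 3:15pm at or before Declan starts 3:30pm → clear.
Mateo: starts 4pm before Declan ends 4:15pm, and ends 4:30pm after Declan starts 3:30pm → overlap.
Sana: starts 4:45pm at or after Declan ends 4:15pm → clear.
Declan overlaps Mateo.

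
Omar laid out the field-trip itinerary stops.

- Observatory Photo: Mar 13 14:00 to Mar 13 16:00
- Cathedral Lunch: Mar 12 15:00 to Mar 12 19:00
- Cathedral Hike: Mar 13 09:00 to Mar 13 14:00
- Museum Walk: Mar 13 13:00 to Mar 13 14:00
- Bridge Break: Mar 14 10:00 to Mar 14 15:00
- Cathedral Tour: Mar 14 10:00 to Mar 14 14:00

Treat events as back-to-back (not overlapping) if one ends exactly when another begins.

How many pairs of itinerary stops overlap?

2

Sorted by start: Cathedral Lunch, Cathedral Hike, Museum Walk, Observatory Photo, Bridge Break, Cathedral Tour.
Cathedral Hike starts after Cathedral Lunch ends, so Cathedral Lunch has no further overlaps.
Museum Walk starts before Cathedral Hike ends → Cathedral Hike and Museum Walk overlap.
Observatory Photo starts exactly when Cathedral Hike ends (back-to-back, no overlap), so Cathedral Hike has no further overlaps.
Observatory Photo starts exactly when Museum Walk ends (back-to-back, no overlap), so Museum Walk has no further overlaps.
Bridge Break starts after Observatory Photo ends, so Observatory Photo has no further overlaps.
Cathedral Tour starts before Bridge Break ends → Bridge Break and Cathedral Tour overlap.
Overlapping pairs: Bridge Break & Cathedral Tour, Cathedral Hike & Museum Walk — 2 in total.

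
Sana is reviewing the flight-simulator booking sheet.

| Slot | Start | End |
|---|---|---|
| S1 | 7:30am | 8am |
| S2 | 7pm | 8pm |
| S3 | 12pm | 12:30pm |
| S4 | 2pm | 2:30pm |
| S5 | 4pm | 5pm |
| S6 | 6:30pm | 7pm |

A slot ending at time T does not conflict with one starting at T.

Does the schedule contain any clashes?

Check each pair: they overlap iff neither finishes before the other starts.
Sorted by start: S1, S3, S4, S5, S6, S2.
S3 starts after S1 ends, so nothing later overlaps S1 either.
S4 starts after S3 ends, so nothing later overlaps S3 either.
S5 starts after S4 ends, so nothing later overlaps S4 either.
S6 starts after S5 ends, so nothing later overlaps S5 either.
S2 starts exactly when S6 ends (back-to-back, no overlap).
Every pair is clear; the schedule has no overlaps.

No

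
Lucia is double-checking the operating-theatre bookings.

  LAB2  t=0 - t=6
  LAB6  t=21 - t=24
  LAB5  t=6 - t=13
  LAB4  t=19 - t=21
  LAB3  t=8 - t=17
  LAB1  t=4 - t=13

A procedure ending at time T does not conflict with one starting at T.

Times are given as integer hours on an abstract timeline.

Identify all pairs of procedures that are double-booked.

LAB1 & LAB2, LAB1 & LAB3, LAB1 & LAB5, LAB3 & LAB5

Sorted by start: LAB2, LAB1, LAB5, LAB3, LAB4, LAB6.
LAB1 starts before LAB2 ends → LAB2 and LAB1 overlap.
LAB5 starts exactly when LAB2 ends (back-to-back, no overlap), so nothing later overlaps LAB2 either.
LAB5 starts before LAB1 ends → LAB1 and LAB5 overlap.
LAB3 starts before LAB1 ends → LAB1 and LAB3 overlap.
LAB4 starts after LAB1 ends, so nothing later overlaps LAB1 either.
LAB3 starts before LAB5 ends → LAB5 and LAB3 overlap.
LAB4 starts after LAB5 ends, so nothing later overlaps LAB5 either.
LAB4 starts after LAB3 ends, so nothing later overlaps LAB3 either.
LAB6 starts exactly when LAB4 ends (back-to-back, no overlap).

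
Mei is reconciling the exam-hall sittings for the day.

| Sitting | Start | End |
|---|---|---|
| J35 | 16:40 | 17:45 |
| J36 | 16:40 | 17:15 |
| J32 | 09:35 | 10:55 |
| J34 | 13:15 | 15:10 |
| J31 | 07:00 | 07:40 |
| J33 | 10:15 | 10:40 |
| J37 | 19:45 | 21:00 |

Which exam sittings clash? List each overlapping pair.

J32 & J33, J35 & J36

Sorted by start: J31, J32, J33, J34, J35, J36, J37.
J32 starts after J31 ends; J31 is clear from here.
J33 starts before J32 ends → J32 and J33 overlap.
J34 starts after J32 ends; J32 is clear from here.
J34 starts after J33 ends; J33 is clear from here.
J35 starts after J34 ends; J34 is clear from here.
J36 starts before J35 ends → J35 and J36 overlap.
J37 starts after J35 ends.
J37 starts after J36 ends.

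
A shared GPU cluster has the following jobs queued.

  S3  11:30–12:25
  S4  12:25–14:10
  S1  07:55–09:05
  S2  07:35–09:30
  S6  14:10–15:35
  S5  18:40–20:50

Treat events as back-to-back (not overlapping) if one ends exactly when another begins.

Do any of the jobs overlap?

Yes

Two intervals overlap when each starts before the other ends.
Sorted by start: S2, S1, S3, S4, S6, S5.
S1 starts before S2 ends → S2 and S1 overlap.
That's a conflict, so the schedule is not conflict-free.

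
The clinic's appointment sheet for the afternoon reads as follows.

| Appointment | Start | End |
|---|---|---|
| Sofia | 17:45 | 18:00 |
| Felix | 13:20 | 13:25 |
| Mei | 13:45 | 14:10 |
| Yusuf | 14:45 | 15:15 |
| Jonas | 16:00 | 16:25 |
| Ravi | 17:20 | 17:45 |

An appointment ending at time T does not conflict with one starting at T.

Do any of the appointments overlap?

No

Sorted by start: Felix, Mei, Yusuf, Jonas, Ravi, Sofia.
Mei starts after Felix ends, so Felix has no further overlaps.
Yusuf starts after Mei ends, so Mei has no further overlaps.
Jonas starts after Yusuf ends, so Yusuf has no further overlaps.
Ravi starts after Jonas ends, so Jonas has no further overlaps.
Sofia starts exactly when Ravi ends (back-to-back, no overlap).
Every pair is clear; the schedule has no overlaps.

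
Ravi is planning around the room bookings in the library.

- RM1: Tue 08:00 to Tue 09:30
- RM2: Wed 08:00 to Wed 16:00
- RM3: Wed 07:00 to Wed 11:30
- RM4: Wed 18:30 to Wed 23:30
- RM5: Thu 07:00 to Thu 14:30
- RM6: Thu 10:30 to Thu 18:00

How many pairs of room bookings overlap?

2

Two intervals overlap when each starts before the other ends.
Sorted by start: RM1, RM3, RM2, RM4, RM5, RM6.
RM3 starts after RM1 ends, so RM1 has no further overlaps.
RM2 starts before RM3 ends → RM3 and RM2 overlap.
RM4 starts after RM3 ends, so RM3 has no further overlaps.
RM4 starts after RM2 ends, so RM2 has no further overlaps.
RM5 starts after RM4 ends, so RM4 has no further overlaps.
RM6 starts before RM5 ends → RM5 and RM6 overlap.
Overlapping pairs: RM2 & RM3, RM5 & RM6 — 2 in total.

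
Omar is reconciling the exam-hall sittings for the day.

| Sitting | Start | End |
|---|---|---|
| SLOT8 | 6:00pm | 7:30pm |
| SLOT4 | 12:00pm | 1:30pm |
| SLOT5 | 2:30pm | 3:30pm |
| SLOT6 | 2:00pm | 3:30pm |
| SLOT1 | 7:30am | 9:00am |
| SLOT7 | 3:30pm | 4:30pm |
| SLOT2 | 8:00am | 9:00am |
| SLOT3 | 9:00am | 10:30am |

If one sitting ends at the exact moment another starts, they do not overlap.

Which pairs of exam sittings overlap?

Check each pair: they overlap iff neither finishes before the other starts.
Sorted by start: SLOT1, SLOT2, SLOT3, SLOT4, SLOT6, SLOT5, SLOT7, SLOT8.
SLOT2 starts before SLOT1 ends → SLOT1 and SLOT2 overlap.
SLOT3 starts exactly when SLOT1 ends (back-to-back, no overlap), so SLOT1 has no further overlaps.
SLOT3 starts exactly when SLOT2 ends (back-to-back, no overlap), so SLOT2 has no further overlaps.
SLOT4 starts after SLOT3 ends, so SLOT3 has no further overlaps.
SLOT6 starts after SLOT4 ends, so SLOT4 has no further overlaps.
SLOT5 starts before SLOT6 ends → SLOT6 and SLOT5 overlap.
SLOT7 starts exactly when SLOT6 ends (back-to-back, no overlap), so SLOT6 has no further overlaps.
SLOT7 starts exactly when SLOT5 ends (back-to-back, no overlap), so SLOT5 has no further overlaps.
SLOT8 starts after SLOT7 ends.

SLOT1 & SLOT2, SLOT5 & SLOT6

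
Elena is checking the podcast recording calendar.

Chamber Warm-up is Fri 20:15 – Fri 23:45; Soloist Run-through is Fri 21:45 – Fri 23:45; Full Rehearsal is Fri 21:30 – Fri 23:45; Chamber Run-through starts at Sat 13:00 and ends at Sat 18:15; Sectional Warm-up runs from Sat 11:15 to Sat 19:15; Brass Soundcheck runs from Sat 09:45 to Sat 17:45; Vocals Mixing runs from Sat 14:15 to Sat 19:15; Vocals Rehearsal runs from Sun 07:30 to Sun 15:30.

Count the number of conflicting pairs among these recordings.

Two intervals overlap when each starts before the other ends.
Sorted by start: Chamber Warm-up, Full Rehearsal, Soloist Run-through, Brass Soundcheck, Sectional Warm-up, Chamber Run-through, Vocals Mixing, Vocals Rehearsal.
Full Rehearsal starts before Chamber Warm-up ends → Chamber Warm-up and Full Rehearsal overlap.
Soloist Run-through starts before Chamber Warm-up ends → Chamber Warm-up and Soloist Run-through overlap.
Brass Soundcheck starts after Chamber Warm-up ends, so Chamber Warm-up has no further overlaps.
Soloist Run-through starts before Full Rehearsal ends → Full Rehearsal and Soloist Run-through overlap.
Brass Soundcheck starts after Full Rehearsal ends, so Full Rehearsal has no further overlaps.
Brass Soundcheck starts after Soloist Run-through ends, so Soloist Run-through has no further overlaps.
Sectional Warm-up starts before Brass Soundcheck ends → Brass Soundcheck and Sectional Warm-up overlap.
Chamber Run-through starts before Brass Soundcheck ends → Brass Soundcheck and Chamber Run-through overlap.
Vocals Mixing starts before Brass Soundcheck ends → Brass Soundcheck and Vocals Mixing overlap.
Vocals Rehearsal starts after Brass Soundcheck ends.
Chamber Run-through starts before Sectional Warm-up ends → Sectional Warm-up and Chamber Run-through overlap.
Vocals Mixing starts before Sectional Warm-up ends → Sectional Warm-up and Vocals Mixing overlap.
Vocals Rehearsal starts after Sectional Warm-up ends.
Vocals Mixing starts before Chamber Run-through ends → Chamber Run-through and Vocals Mixing overlap.
Vocals Rehearsal starts after Chamber Run-through ends.
Vocals Rehearsal starts after Vocals Mixing ends.
Overlapping pairs: Brass Soundcheck & Chamber Run-through, Brass Soundcheck & Sectional Warm-up, Brass Soundcheck & Vocals Mixing, Chamber Run-through & Sectional Warm-up, Chamber Run-through & Vocals Mixing, Chamber Warm-up & Full Rehearsal, Chamber Warm-up & Soloist Run-through, Full Rehearsal & Soloist Run-through, Sectional Warm-up & Vocals Mixing — 9 in total.

9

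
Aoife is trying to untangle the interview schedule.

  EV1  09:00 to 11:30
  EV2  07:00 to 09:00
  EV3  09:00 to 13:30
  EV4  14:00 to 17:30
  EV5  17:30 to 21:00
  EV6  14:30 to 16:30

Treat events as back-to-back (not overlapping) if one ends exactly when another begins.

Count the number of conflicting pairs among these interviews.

Sorted by start: EV2, EV1, EV3, EV4, EV6, EV5.
EV1 starts exactly when EV2 ends (back-to-back, no overlap), so EV2 has no further overlaps.
EV3 starts before EV1 ends → EV1 and EV3 overlap.
EV4 starts after EV1 ends, so EV1 has no further overlaps.
EV4 starts after EV3 ends, so EV3 has no further overlaps.
EV6 starts before EV4 ends → EV4 and EV6 overlap.
EV5 starts exactly when EV4 ends (back-to-back, no overlap).
EV5 starts after EV6 ends.
Overlapping pairs: EV1 & EV3, EV4 & EV6 — 2 in total.

2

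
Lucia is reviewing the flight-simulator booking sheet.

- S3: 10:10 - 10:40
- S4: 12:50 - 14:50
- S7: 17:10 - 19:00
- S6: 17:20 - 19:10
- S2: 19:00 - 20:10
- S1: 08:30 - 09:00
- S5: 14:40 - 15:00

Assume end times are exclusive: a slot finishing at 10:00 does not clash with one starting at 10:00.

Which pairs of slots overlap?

Sorted by start: S1, S3, S4, S5, S7, S6, S2.
S3 starts after S1 ends, so nothing later overlaps S1 either.
S4 starts after S3 ends, so nothing later overlaps S3 either.
S5 starts before S4 ends → S4 and S5 overlap.
S7 starts after S4 ends, so nothing later overlaps S4 either.
S7 starts after S5 ends, so nothing later overlaps S5 either.
S6 starts before S7 ends → S7 and S6 overlap.
S2 starts exactly when S7 ends (back-to-back, no overlap).
S2 starts before S6 ends → S6 and S2 overlap.

S2 & S6, S4 & S5, S6 & S7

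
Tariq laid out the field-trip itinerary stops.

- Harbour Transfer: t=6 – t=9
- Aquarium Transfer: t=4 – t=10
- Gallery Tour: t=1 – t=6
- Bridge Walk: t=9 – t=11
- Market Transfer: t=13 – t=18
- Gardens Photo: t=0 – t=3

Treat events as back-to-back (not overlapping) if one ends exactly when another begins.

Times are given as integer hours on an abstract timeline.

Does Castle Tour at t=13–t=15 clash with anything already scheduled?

Yes — it overlaps Market Transfer

Gardens Photo: ends t=3 at or before Castle Tour starts t=13 → clear.
Gallery Tour: ends t=6 at or before Castle Tour starts t=13 → clear.
Aquarium Transfer: ends t=10 at or before Castle Tour starts t=13 → clear.
Harbour Transfer: ends t=9 at or before Castle Tour starts t=13 → clear.
Bridge Walk: ends t=11 at or before Castle Tour starts t=13 → clear.
Market Transfer: starts t=13 before Castle Tour ends t=15, and ends t=18 after Castle Tour starts t=13 → overlap.
Castle Tour overlaps Market Transfer.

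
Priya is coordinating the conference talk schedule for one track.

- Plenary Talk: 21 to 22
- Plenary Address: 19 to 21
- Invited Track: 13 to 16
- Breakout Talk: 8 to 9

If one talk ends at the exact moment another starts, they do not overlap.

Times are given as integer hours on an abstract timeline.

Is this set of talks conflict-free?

Yes

Two intervals overlap when each starts before the other ends.
Sorted by start: Breakout Talk, Invited Track, Plenary Address, Plenary Talk.
Invited Track starts after Breakout Talk ends, so nothing later overlaps Breakout Talk either.
Plenary Address starts after Invited Track ends, so nothing later overlaps Invited Track either.
Plenary Talk starts exactly when Plenary Address ends (back-to-back, no overlap).
Every pair is clear; the schedule has no overlaps.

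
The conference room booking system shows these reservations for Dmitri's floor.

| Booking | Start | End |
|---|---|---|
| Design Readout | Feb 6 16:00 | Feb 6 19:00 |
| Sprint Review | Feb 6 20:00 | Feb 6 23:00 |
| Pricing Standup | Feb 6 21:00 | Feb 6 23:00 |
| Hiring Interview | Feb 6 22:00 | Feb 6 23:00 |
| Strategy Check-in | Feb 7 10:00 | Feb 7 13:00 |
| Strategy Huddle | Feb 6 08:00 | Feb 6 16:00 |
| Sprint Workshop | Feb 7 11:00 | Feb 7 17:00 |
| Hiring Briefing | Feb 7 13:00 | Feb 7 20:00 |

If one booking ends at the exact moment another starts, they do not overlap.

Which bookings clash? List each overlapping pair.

Sorted by start: Strategy Huddle, Design Readout, Sprint Review, Pricing Standup, Hiring Interview, Strategy Check-in, Sprint Workshop, Hiring Briefing.
Design Readout starts exactly when Strategy Huddle ends (back-to-back, no overlap) — done with Strategy Huddle.
Sprint Review starts after Design Readout ends — done with Design Readout.
Pricing Standup starts before Sprint Review ends → Sprint Review and Pricing Standup overlap.
Hiring Interview starts before Sprint Review ends → Sprint Review and Hiring Interview overlap.
Strategy Check-in starts after Sprint Review ends — done with Sprint Review.
Hiring Interview starts before Pricing Standup ends → Pricing Standup and Hiring Interview overlap.
Strategy Check-in starts after Pricing Standup ends — done with Pricing Standup.
Strategy Check-in starts after Hiring Interview ends — done with Hiring Interview.
Sprint Workshop starts before Strategy Check-in ends → Strategy Check-in and Sprint Workshop overlap.
Hiring Briefing starts exactly when Strategy Check-in ends (back-to-back, no overlap).
Hiring Briefing starts before Sprint Workshop ends → Sprint Workshop and Hiring Briefing overlap.

Hiring Briefing & Sprint Workshop, Hiring Interview & Pricing Standup, Hiring Interview & Sprint Review, Pricing Standup & Sprint Review, Sprint Workshop & Strategy Check-in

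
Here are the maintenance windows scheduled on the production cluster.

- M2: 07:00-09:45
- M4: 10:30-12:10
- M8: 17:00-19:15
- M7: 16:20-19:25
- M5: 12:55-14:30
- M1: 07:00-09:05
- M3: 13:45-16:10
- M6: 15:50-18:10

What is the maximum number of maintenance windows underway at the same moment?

Sort all start/end points and keep a running count:
07:00 start M1 → 1
07:00 start M2 → 2
09:05 end M1 → 1
09:45 end M2 → 0
10:30 start M4 → 1
12:10 end M4 → 0
12:55 start M5 → 1
13:45 start M3 → 2
14:30 end M5 → 1
15:50 start M6 → 2
16:10 end M3 → 1
16:20 start M7 → 2
17:00 start M8 → 3
18:10 end M6 → 2
19:15 end M8 → 1
19:25 end M7 → 0
Peak is 3, at 17:00 (M6, M7, M8).

3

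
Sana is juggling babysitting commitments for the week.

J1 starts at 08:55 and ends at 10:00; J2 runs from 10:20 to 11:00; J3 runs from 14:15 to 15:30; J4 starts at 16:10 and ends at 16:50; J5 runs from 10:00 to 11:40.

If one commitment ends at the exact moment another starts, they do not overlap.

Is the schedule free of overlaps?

Sorted by start: J1, J5, J2, J3, J4.
J5 starts exactly when J1 ends (back-to-back, no overlap), so nothing later overlaps J1 either.
J2 starts before J5 ends → J5 and J2 overlap.
That's a conflict, so the schedule is not conflict-free.

No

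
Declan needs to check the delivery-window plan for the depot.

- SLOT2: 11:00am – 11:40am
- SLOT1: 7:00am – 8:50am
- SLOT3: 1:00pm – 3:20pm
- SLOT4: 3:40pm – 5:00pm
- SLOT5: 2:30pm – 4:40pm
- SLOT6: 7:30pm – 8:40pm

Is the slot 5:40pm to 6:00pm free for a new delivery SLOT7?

Yes — the slot is free

SLOT1: ends 8:50am at or before SLOT7 starts 5:40pm → clear.
SLOT2: ends 11:40am at or before SLOT7 starts 5:40pm → clear.
SLOT3: ends 3:20pm at or before SLOT7 starts 5:40pm → clear.
SLOT5: ends 4:40pm at or before SLOT7 starts 5:40pm → clear.
SLOT4: ends 5:00pm at or before SLOT7 starts 5:40pm → clear.
SLOT6: starts 7:30pm at or after SLOT7 ends 6:00pm → clear.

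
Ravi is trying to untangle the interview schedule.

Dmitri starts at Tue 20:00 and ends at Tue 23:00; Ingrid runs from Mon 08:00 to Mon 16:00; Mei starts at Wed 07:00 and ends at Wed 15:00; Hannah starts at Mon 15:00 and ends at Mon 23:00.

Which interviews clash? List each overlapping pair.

Hannah & Ingrid

Two intervals overlap when each starts before the other ends.
Sorted by start: Ingrid, Hannah, Dmitri, Mei.
Hannah starts before Ingrid ends → Ingrid and Hannah overlap.
Dmitri starts after Ingrid ends — done with Ingrid.
Dmitri starts after Hannah ends — done with Hannah.
Mei starts after Dmitri ends.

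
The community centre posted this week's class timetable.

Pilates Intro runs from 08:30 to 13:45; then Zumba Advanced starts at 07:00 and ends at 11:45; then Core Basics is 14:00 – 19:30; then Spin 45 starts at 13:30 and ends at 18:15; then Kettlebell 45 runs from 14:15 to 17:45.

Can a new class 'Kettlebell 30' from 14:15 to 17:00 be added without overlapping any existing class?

No — it overlaps Core Basics, Kettlebell 45, Spin 45

Zumba Advanced: ends 11:45 at or before Kettlebell 30 starts 14:15 → clear.
Pilates Intro: ends 13:45 at or before Kettlebell 30 starts 14:15 → clear.
Spin 45: starts 13:30 before Kettlebell 30 ends 17:00, and ends 18:15 after Kettlebell 30 starts 14:15 → overlap.
Core Basics: starts 14:00 before Kettlebell 30 ends 17:00, and ends 19:30 after Kettlebell 30 starts 14:15 → overlap.
Kettlebell 45: starts 14:15 before Kettlebell 30 ends 17:00, and ends 17:45 after Kettlebell 30 starts 14:15 → overlap.
Kettlebell 30 overlaps Core Basics, Spin 45, Kettlebell 45.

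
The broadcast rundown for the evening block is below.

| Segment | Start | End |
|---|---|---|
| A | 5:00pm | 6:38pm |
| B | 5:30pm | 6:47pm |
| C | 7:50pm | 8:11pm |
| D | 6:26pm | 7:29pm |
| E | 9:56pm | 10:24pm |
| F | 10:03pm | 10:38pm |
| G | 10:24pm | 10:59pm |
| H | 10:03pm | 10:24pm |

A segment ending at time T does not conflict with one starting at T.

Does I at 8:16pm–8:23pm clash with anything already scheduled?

A: ends 6:38pm at or before I starts 8:16pm → clear.
B: ends 6:47pm at or before I starts 8:16pm → clear.
D: ends 7:29pm at or before I starts 8:16pm → clear.
C: ends 8:11pm at or before I starts 8:16pm → clear.
E: starts 9:56pm at or after I ends 8:23pm → clear.
F: starts 10:03pm at or after I ends 8:23pm → clear.
H: starts 10:03pm at or after I ends 8:23pm → clear.
G: starts 10:24pm at or after I ends 8:23pm → clear.

No — it doesn't clash with anything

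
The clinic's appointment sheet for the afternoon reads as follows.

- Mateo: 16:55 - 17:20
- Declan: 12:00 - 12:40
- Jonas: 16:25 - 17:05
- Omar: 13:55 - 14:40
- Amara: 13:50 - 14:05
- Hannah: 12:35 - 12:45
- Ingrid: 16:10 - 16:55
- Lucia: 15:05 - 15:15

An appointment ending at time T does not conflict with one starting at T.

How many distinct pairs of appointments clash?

4

Sorted by start: Declan, Hannah, Amara, Omar, Lucia, Ingrid, Jonas, Mateo.
Hannah starts before Declan ends → Declan and Hannah overlap.
Amara starts after Declan ends — done with Declan.
Amara starts after Hannah ends — done with Hannah.
Omar starts before Amara ends → Amara and Omar overlap.
Lucia starts after Amara ends — done with Amara.
Lucia starts after Omar ends — done with Omar.
Ingrid starts after Lucia ends — done with Lucia.
Jonas starts before Ingrid ends → Ingrid and Jonas overlap.
Mateo starts exactly when Ingrid ends (back-to-back, no overlap).
Mateo starts before Jonas ends → Jonas and Mateo overlap.
Overlapping pairs: Amara & Omar, Declan & Hannah, Ingrid & Jonas, Jonas & Mateo — 4 in total.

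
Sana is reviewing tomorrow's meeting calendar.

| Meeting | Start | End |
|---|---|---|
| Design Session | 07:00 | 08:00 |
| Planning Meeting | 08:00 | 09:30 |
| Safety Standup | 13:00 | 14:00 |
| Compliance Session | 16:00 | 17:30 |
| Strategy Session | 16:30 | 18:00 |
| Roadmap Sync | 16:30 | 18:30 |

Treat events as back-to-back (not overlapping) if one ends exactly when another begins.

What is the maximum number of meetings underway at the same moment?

3

Sort all start/end points and keep a running count:
07:00 start Design Session → 1
08:00 end Design Session → 0
08:00 start Planning Meeting → 1
09:30 end Planning Meeting → 0
13:00 start Safety Standup → 1
14:00 end Safety Standup → 0
16:00 start Compliance Session → 1
16:30 start Roadmap Sync → 2
16:30 start Strategy Session → 3
17:30 end Compliance Session → 2
18:00 end Strategy Session → 1
18:30 end Roadmap Sync → 0
Peak is 3, at 16:30 (Compliance Session, Roadmap Sync, Strategy Session).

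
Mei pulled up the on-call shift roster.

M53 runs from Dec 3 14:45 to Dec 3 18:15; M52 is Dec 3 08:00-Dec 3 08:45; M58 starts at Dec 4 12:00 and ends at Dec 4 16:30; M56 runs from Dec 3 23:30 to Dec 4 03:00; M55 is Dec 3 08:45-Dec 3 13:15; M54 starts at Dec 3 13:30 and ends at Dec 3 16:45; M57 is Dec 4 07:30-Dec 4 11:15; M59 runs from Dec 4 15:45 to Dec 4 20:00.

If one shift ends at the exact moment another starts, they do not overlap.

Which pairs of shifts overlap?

Sorted by start: M52, M55, M54, M53, M56, M57, M58, M59.
M55 starts exactly when M52 ends (back-to-back, no overlap), so M52 has no further overlaps.
M54 starts after M55 ends, so M55 has no further overlaps.
M53 starts before M54 ends → M54 and M53 overlap.
M56 starts after M54 ends, so M54 has no further overlaps.
M56 starts after M53 ends, so M53 has no further overlaps.
M57 starts after M56 ends, so M56 has no further overlaps.
M58 starts after M57 ends, so M57 has no further overlaps.
M59 starts before M58 ends → M58 and M59 overlap.

M53 & M54, M58 & M59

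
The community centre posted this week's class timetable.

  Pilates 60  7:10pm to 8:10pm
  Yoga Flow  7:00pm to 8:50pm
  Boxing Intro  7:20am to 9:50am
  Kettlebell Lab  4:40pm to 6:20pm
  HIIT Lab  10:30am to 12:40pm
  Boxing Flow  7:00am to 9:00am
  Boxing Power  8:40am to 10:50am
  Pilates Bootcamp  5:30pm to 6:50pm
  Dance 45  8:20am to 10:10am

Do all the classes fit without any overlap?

Sorted by start: Boxing Flow, Boxing Intro, Dance 45, Boxing Power, HIIT Lab, Kettlebell Lab, Pilates Bootcamp, Yoga Flow, Pilates 60.
Boxing Intro starts before Boxing Flow ends → Boxing Flow and Boxing Intro overlap.
That's a conflict, so the schedule is not conflict-free.

No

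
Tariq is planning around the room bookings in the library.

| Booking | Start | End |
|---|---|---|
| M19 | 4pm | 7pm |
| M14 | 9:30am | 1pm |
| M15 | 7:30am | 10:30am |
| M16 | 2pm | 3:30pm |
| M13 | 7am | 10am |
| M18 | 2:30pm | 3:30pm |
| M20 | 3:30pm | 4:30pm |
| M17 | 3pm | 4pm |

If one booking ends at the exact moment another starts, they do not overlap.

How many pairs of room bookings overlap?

Sorted by start: M13, M15, M14, M16, M18, M17, M20, M19.
M15 starts before M13 ends → M13 and M15 overlap.
M14 starts before M13 ends → M13 and M14 overlap.
M16 starts after M13 ends, so M13 has no further overlaps.
M14 starts before M15 ends → M15 and M14 overlap.
M16 starts after M15 ends, so M15 has no further overlaps.
M16 starts after M14 ends, so M14 has no further overlaps.
M18 starts before M16 ends → M16 and M18 overlap.
M17 starts before M16 ends → M16 and M17 overlap.
M20 starts exactly when M16 ends (back-to-back, no overlap), so M16 has no further overlaps.
M17 starts before M18 ends → M18 and M17 overlap.
M20 starts exactly when M18 ends (back-to-back, no overlap), so M18 has no further overlaps.
M20 starts before M17 ends → M17 and M20 overlap.
M19 starts exactly when M17 ends (back-to-back, no overlap).
M19 starts before M20 ends → M20 and M19 overlap.
Overlapping pairs: M13 & M14, M13 & M15, M14 & M15, M16 & M17, M16 & M18, M17 & M18, M17 & M20, M19 & M20 — 8 in total.

8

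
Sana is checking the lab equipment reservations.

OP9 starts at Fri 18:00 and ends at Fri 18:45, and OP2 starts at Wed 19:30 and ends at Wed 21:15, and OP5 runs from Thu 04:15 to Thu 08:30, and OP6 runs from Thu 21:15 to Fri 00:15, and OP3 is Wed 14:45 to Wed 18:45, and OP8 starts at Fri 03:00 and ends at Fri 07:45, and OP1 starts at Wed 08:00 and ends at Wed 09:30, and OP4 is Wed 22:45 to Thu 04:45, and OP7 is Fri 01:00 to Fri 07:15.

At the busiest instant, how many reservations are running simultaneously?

Sort all start/end points and keep a running count:
Wed 08:00 start OP1 → 1
Wed 09:30 end OP1 → 0
Wed 14:45 start OP3 → 1
Wed 18:45 end OP3 → 0
Wed 19:30 start OP2 → 1
Wed 21:15 end OP2 → 0
Wed 22:45 start OP4 → 1
Thu 04:15 start OP5 → 2
Thu 04:45 end OP4 → 1
Thu 08:30 end OP5 → 0
Thu 21:15 start OP6 → 1
Fri 00:15 end OP6 → 0
Fri 01:00 start OP7 → 1
Fri 03:00 start OP8 → 2
Fri 07:15 end OP7 → 1
Fri 07:45 end OP8 → 0
Fri 18:00 start OP9 → 1
Fri 18:45 end OP9 → 0
Peak is 2, at Thu 04:15 (OP4, OP5).

2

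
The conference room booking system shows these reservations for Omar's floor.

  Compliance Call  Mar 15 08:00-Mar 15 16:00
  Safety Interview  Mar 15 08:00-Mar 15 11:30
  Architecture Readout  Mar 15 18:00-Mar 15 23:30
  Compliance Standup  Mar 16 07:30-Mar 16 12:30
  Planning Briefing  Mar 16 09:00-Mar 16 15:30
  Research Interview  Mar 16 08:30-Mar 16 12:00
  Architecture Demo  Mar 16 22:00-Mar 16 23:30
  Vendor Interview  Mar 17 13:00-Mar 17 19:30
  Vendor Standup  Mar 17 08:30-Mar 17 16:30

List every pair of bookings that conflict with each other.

Sorted by start: Compliance Call, Safety Interview, Architecture Readout, Compliance Standup, Research Interview, Planning Briefing, Architecture Demo, Vendor Standup, Vendor Interview.
Safety Interview starts before Compliance Call ends → Compliance Call and Safety Interview overlap.
Architecture Readout starts after Compliance Call ends; Compliance Call is clear from here.
Architecture Readout starts after Safety Interview ends; Safety Interview is clear from here.
Compliance Standup starts after Architecture Readout ends; Architecture Readout is clear from here.
Research Interview starts before Compliance Standup ends → Compliance Standup and Research Interview overlap.
Planning Briefing starts before Compliance Standup ends → Compliance Standup and Planning Briefing overlap.
Architecture Demo starts after Compliance Standup ends; Compliance Standup is clear from here.
Planning Briefing starts before Research Interview ends → Research Interview and Planning Briefing overlap.
Architecture Demo starts after Research Interview ends; Research Interview is clear from here.
Architecture Demo starts after Planning Briefing ends; Planning Briefing is clear from here.
Vendor Standup starts after Architecture Demo ends; Architecture Demo is clear from here.
Vendor Interview starts before Vendor Standup ends → Vendor Standup and Vendor Interview overlap.

Compliance Call & Safety Interview, Compliance Standup & Planning Briefing, Compliance Standup & Research Interview, Planning Briefing & Research Interview, Vendor Interview & Vendor Standup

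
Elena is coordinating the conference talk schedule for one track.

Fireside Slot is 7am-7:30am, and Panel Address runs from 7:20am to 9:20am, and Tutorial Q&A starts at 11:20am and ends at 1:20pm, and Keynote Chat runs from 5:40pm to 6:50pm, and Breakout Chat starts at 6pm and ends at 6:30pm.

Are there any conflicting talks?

Sorted by start: Fireside Slot, Panel Address, Tutorial Q&A, Keynote Chat, Breakout Chat.
Panel Address starts before Fireside Slot ends → Fireside Slot and Panel Address overlap.
That's a conflict, so the schedule is not conflict-free.

Yes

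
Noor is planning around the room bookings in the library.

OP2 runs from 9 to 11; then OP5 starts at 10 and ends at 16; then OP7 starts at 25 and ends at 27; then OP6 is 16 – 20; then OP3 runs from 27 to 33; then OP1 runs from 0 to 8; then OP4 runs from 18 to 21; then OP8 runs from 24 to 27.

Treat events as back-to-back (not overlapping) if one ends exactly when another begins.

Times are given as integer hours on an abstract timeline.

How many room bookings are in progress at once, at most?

Sweep the timeline, counting +1 at each start and −1 at each end (ends before starts at a tie):
0 start OP1 → 1
8 end OP1 → 0
9 start OP2 → 1
10 start OP5 → 2
11 end OP2 → 1
16 end OP5 → 0
16 start OP6 → 1
18 start OP4 → 2
20 end OP6 → 1
21 end OP4 → 0
24 start OP8 → 1
25 start OP7 → 2
27 end OP7 → 1
27 end OP8 → 0
27 start OP3 → 1
33 end OP3 → 0
Peak is 2, at 10 (OP2, OP5).

2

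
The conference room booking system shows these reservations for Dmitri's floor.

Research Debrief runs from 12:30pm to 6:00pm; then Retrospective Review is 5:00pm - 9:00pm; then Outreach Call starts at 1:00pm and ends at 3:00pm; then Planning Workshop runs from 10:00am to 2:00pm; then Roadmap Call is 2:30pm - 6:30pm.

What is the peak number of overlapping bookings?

3

Walk through starts and ends in time order (an end at T is processed before a start at T):
10:00am start Planning Workshop → 1
12:30pm start Research Debrief → 2
1:00pm start Outreach Call → 3
2:00pm end Planning Workshop → 2
2:30pm start Roadmap Call → 3
3:00pm end Outreach Call → 2
5:00pm start Retrospective Review → 3
6:00pm end Research Debrief → 2
6:30pm end Roadmap Call → 1
9:00pm end Retrospective Review → 0
Peak is 3, at 1:00pm (Outreach Call, Planning Workshop, Research Debrief).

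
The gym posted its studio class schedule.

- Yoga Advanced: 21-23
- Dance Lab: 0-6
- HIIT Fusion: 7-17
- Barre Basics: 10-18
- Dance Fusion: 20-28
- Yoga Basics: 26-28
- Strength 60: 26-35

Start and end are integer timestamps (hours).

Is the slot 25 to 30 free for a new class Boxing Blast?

No — it overlaps Dance Fusion, Strength 60, Yoga Basics

Dance Lab: ends 6 at or before Boxing Blast starts 25 → clear.
HIIT Fusion: ends 17 at or before Boxing Blast starts 25 → clear.
Barre Basics: ends 18 at or before Boxing Blast starts 25 → clear.
Dance Fusion: starts 20 before Boxing Blast ends 30, and ends 28 after Boxing Blast starts 25 → overlap.
Yoga Advanced: ends 23 at or before Boxing Blast starts 25 → clear.
Yoga Basics: starts 26 before Boxing Blast ends 30, and ends 28 after Boxing Blast starts 25 → overlap.
Strength 60: starts 26 before Boxing Blast ends 30, and ends 35 after Boxing Blast starts 25 → overlap.
Boxing Blast overlaps Yoga Basics, Strength 60, Dance Fusion.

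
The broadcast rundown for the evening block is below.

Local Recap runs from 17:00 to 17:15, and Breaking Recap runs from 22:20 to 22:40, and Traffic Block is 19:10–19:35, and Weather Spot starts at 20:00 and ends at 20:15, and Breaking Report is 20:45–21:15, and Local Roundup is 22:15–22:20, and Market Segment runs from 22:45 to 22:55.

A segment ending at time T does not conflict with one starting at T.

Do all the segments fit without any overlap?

Yes

Sorted by start: Local Recap, Traffic Block, Weather Spot, Breaking Report, Local Roundup, Breaking Recap, Market Segment.
Traffic Block starts after Local Recap ends, so Local Recap has no further overlaps.
Weather Spot starts after Traffic Block ends, so Traffic Block has no further overlaps.
Breaking Report starts after Weather Spot ends, so Weather Spot has no further overlaps.
Local Roundup starts after Breaking Report ends, so Breaking Report has no further overlaps.
Breaking Recap starts exactly when Local Roundup ends (back-to-back, no overlap), so Local Roundup has no further overlaps.
Market Segment starts after Breaking Recap ends.
Every pair is clear; the schedule has no overlaps.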